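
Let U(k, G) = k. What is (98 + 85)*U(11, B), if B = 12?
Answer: 2013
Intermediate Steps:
(98 + 85)*U(11, B) = (98 + 85)*11 = 183*11 = 2013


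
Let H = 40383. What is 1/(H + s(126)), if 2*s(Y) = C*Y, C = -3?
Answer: 1/40194 ≈ 2.4879e-5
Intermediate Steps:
s(Y) = -3*Y/2 (s(Y) = (-3*Y)/2 = -3*Y/2)
1/(H + s(126)) = 1/(40383 - 3/2*126) = 1/(40383 - 189) = 1/40194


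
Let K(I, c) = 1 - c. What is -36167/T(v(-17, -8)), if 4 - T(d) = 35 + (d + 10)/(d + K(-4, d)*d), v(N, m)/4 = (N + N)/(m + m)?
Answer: 7992907/6777 ≈ 1179.4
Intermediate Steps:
v(N, m) = 4*N/m (v(N, m) = 4*((N + N)/(m + m)) = 4*((2*N)/((2*m))) = 4*((2*N)*(1/(2*m))) = 4*(N/m) = 4*N/m)
T(d) = -31 - (10 + d)/(d + d*(1 - d)) (T(d) = 4 - (35 + (d + 10)/(d + (1 - d)*d)) = 4 - (35 + (10 + d)/(d + d*(1 - d))) = 4 + (-35 - (10 + d)/(d + d*(1 - d))) = -31 - (10 + d)/(d + d*(1 - d)))
-36167/T(v(-17, -8)) = -36167*17*(-2 + 4*(-17)/(-8))/(2*(10 - 31*(4*(-17)/(-8))**2 + 63*(4*(-17)/(-8)))) = -36167*17*(-2 + 4*(-17)*(-1/8))/(2*(10 - 31*(4*(-17)*(-1/8))**2 + 63*(4*(-17)*(-1/8)))) = -36167*17*(-2 + 17/2)/(2*(10 - 31*(17/2)**2 + 63*(17/2))) = -36167*221/(4*(10 - 31*289/4 + 1071/2)) = -36167*221/(4*(10 - 8959/4 + 1071/2)) = -36167/((2/17)*(2/13)*(-6777/4)) = -36167/(-6777/221) = -36167*(-221/6777) = 7992907/6777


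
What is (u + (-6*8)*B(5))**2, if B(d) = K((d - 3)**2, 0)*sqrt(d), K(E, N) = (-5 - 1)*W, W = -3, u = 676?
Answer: 4189456 - 1168128*sqrt(5) ≈ 1.5774e+6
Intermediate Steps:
K(E, N) = 18 (K(E, N) = (-5 - 1)*(-3) = -6*(-3) = 18)
B(d) = 18*sqrt(d)
(u + (-6*8)*B(5))**2 = (676 + (-6*8)*(18*sqrt(5)))**2 = (676 - 864*sqrt(5))**2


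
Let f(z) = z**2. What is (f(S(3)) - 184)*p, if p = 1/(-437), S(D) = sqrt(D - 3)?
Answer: 8/19 ≈ 0.42105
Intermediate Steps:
S(D) = sqrt(-3 + D)
p = -1/437 ≈ -0.0022883
(f(S(3)) - 184)*p = ((sqrt(-3 + 3))**2 - 184)*(-1/437) = ((sqrt(0))**2 - 184)*(-1/437) = (0**2 - 184)*(-1/437) = (0 - 184)*(-1/437) = -184*(-1/437) = 8/19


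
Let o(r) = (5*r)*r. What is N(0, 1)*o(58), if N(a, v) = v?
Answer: 16820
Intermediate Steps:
o(r) = 5*r²
N(0, 1)*o(58) = 1*(5*58²) = 1*(5*3364) = 1*16820 = 16820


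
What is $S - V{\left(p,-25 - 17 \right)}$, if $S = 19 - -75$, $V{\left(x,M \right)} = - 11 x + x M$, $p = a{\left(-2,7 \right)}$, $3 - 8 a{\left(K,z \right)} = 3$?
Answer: $94$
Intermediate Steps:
$a{\left(K,z \right)} = 0$ ($a{\left(K,z \right)} = \frac{3}{8} - \frac{3}{8} = 0$)
$p = 0$
$V{\left(x,M \right)} = - 11 x + M x$
$S = 94$ ($S = 19 + 75 = 94$)
$S - V{\left(p,-25 - 17 \right)} = 94 - 0 \left(-11 - 42\right) = 94 - 0 \left(-53\right) = 94 - 0 = 94 + 0 = 94$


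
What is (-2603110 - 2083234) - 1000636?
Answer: -5686980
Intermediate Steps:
(-2603110 - 2083234) - 1000636 = -4686344 - 1000636 = -5686980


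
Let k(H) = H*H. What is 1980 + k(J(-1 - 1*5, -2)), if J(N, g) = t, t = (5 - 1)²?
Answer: 2236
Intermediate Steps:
t = 16 (t = 4² = 16)
J(N, g) = 16
k(H) = H²
1980 + k(J(-1 - 1*5, -2)) = 1980 + 16² = 1980 + 256 = 2236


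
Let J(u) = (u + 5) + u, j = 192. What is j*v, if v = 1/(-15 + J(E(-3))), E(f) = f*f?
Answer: 24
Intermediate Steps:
E(f) = f²
J(u) = 5 + 2*u (J(u) = (5 + u) + u = 5 + 2*u)
v = ⅛ (v = 1/(-15 + (5 + 2*(-3)²)) = 1/(-15 + (5 + 2*9)) = 1/(-15 + (5 + 18)) = 1/(-15 + 23) = 1/8 = ⅛ ≈ 0.12500)
j*v = 192*(⅛) = 24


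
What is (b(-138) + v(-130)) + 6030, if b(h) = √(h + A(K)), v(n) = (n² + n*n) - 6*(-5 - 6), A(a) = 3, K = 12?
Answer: 39896 + 3*I*√15 ≈ 39896.0 + 11.619*I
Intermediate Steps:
v(n) = 66 + 2*n² (v(n) = (n² + n²) - 6*(-11) = 2*n² + 66 = 66 + 2*n²)
b(h) = √(3 + h) (b(h) = √(h + 3) = √(3 + h))
(b(-138) + v(-130)) + 6030 = (√(3 - 138) + (66 + 2*(-130)²)) + 6030 = (√(-135) + (66 + 2*16900)) + 6030 = (3*I*√15 + (66 + 33800)) + 6030 = (3*I*√15 + 33866) + 6030 = (33866 + 3*I*√15) + 6030 = 39896 + 3*I*√15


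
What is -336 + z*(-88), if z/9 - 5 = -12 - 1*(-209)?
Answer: -160320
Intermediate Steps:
z = 1818 (z = 45 + 9*(-12 - 1*(-209)) = 45 + 9*(-12 + 209) = 45 + 9*197 = 45 + 1773 = 1818)
-336 + z*(-88) = -336 + 1818*(-88) = -336 - 159984 = -160320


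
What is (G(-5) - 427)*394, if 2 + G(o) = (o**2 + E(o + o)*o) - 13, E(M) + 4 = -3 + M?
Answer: -130808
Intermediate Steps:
E(M) = -7 + M (E(M) = -4 + (-3 + M) = -7 + M)
G(o) = -15 + o**2 + o*(-7 + 2*o) (G(o) = -2 + ((o**2 + (-7 + (o + o))*o) - 13) = -2 + ((o**2 + (-7 + 2*o)*o) - 13) = -2 + ((o**2 + o*(-7 + 2*o)) - 13) = -2 + (-13 + o**2 + o*(-7 + 2*o)) = -15 + o**2 + o*(-7 + 2*o))
(G(-5) - 427)*394 = ((-15 - 7*(-5) + 3*(-5)**2) - 427)*394 = ((-15 + 35 + 3*25) - 427)*394 = ((-15 + 35 + 75) - 427)*394 = (95 - 427)*394 = -332*394 = -130808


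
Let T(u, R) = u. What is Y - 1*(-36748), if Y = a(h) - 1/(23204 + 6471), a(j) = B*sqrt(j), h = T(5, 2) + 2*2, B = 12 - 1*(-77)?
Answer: 1098420124/29675 ≈ 37015.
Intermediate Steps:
B = 89 (B = 12 + 77 = 89)
h = 9 (h = 5 + 2*2 = 5 + 4 = 9)
a(j) = 89*sqrt(j)
Y = 7923224/29675 (Y = 89*sqrt(9) - 1/(23204 + 6471) = 89*3 - 1/29675 = 267 - 1*1/29675 = 267 - 1/29675 = 7923224/29675 ≈ 267.00)
Y - 1*(-36748) = 7923224/29675 - 1*(-36748) = 7923224/29675 + 36748 = 1098420124/29675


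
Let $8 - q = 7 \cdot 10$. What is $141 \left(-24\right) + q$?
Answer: $-3446$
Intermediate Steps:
$q = -62$ ($q = 8 - 7 \cdot 10 = 8 - 70 = -62$)
$141 \left(-24\right) + q = 141 \left(-24\right) - 62 = -3384 - 62 = -3446$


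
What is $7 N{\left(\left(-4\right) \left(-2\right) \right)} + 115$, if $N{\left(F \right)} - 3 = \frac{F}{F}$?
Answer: $143$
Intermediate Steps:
$N{\left(F \right)} = 4$ ($N{\left(F \right)} = 3 + \frac{F}{F} = 3 + 1 = 4$)
$7 N{\left(\left(-4\right) \left(-2\right) \right)} + 115 = 7 \cdot 4 + 115 = 28 + 115 = 143$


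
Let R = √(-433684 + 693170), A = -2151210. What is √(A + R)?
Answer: √(-2151210 + √259486) ≈ 1466.5*I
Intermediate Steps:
R = √259486 ≈ 509.40
√(A + R) = √(-2151210 + √259486)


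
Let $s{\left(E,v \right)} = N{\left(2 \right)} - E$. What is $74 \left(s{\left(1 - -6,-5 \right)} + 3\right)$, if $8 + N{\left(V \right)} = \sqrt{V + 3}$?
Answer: $-888 + 74 \sqrt{5} \approx -722.53$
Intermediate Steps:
$N{\left(V \right)} = -8 + \sqrt{3 + V}$ ($N{\left(V \right)} = -8 + \sqrt{V + 3} = -8 + \sqrt{3 + V}$)
$s{\left(E,v \right)} = -8 + \sqrt{5} - E$ ($s{\left(E,v \right)} = \left(-8 + \sqrt{3 + 2}\right) - E = \left(-8 + \sqrt{5}\right) - E = -8 + \sqrt{5} - E$)
$74 \left(s{\left(1 - -6,-5 \right)} + 3\right) = 74 \left(\left(-8 + \sqrt{5} - \left(1 - -6\right)\right) + 3\right) = 74 \left(\left(-8 + \sqrt{5} - \left(1 + 6\right)\right) + 3\right) = 74 \left(\left(-8 + \sqrt{5} - 7\right) + 3\right) = 74 \left(\left(-15 + \sqrt{5}\right) + 3\right) = 74 \left(-12 + \sqrt{5}\right) = -888 + 74 \sqrt{5}$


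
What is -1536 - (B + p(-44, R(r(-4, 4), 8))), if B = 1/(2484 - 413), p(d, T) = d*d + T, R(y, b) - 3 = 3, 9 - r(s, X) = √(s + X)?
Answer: -7202939/2071 ≈ -3478.0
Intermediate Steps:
r(s, X) = 9 - √(X + s) (r(s, X) = 9 - √(s + X) = 9 - √(X + s))
R(y, b) = 6 (R(y, b) = 3 + 3 = 6)
p(d, T) = T + d² (p(d, T) = d² + T = T + d²)
B = 1/2071 ≈ 0.00048286
-1536 - (B + p(-44, R(r(-4, 4), 8))) = -1536 - (1/2071 + (6 + (-44)²)) = -1536 - (1/2071 + (6 + 1936)) = -1536 - (1/2071 + 1942) = -1536 - 1*4021883/2071 = -1536 - 4021883/2071 = -7202939/2071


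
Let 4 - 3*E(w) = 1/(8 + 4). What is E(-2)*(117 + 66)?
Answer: 2867/12 ≈ 238.92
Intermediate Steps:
E(w) = 47/36 (E(w) = 4/3 - 1/(3*(8 + 4)) = 4/3 - ⅓/12 = 4/3 - ⅓*1/12 = 4/3 - 1/36 = 47/36)
E(-2)*(117 + 66) = 47*(117 + 66)/36 = (47/36)*183 = 2867/12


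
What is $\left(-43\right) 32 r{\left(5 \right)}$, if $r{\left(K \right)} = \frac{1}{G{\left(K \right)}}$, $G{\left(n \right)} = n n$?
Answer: $- \frac{1376}{25} \approx -55.04$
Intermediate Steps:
$G{\left(n \right)} = n^{2}$
$r{\left(K \right)} = \frac{1}{K^{2}}$
$\left(-43\right) 32 r{\left(5 \right)} = \frac{\left(-43\right) 32}{25} = \left(-1376\right) \frac{1}{25} = - \frac{1376}{25}$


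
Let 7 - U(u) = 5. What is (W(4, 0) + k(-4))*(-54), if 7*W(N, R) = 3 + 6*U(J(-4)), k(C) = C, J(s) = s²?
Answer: 702/7 ≈ 100.29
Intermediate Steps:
U(u) = 2 (U(u) = 7 - 1*5 = 7 - 5 = 2)
W(N, R) = 15/7 (W(N, R) = (3 + 6*2)/7 = (3 + 12)/7 = (⅐)*15 = 15/7)
(W(4, 0) + k(-4))*(-54) = (15/7 - 4)*(-54) = -13/7*(-54) = 702/7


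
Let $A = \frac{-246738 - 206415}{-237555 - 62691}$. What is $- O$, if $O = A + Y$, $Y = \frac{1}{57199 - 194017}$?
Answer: $- \frac{5166598909}{3423254769} \approx -1.5093$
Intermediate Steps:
$Y = - \frac{1}{136818}$ ($Y = \frac{1}{-136818} = - \frac{1}{136818} \approx -7.309 \cdot 10^{-6}$)
$A = \frac{151051}{100082}$ ($A = - \frac{453153}{-300246} = \left(-453153\right) \left(- \frac{1}{300246}\right) = \frac{151051}{100082} \approx 1.5093$)
$O = \frac{5166598909}{3423254769}$ ($O = \frac{151051}{100082} - \frac{1}{136818} = \frac{5166598909}{3423254769} \approx 1.5093$)
$- O = \left(-1\right) \frac{5166598909}{3423254769} = - \frac{5166598909}{3423254769}$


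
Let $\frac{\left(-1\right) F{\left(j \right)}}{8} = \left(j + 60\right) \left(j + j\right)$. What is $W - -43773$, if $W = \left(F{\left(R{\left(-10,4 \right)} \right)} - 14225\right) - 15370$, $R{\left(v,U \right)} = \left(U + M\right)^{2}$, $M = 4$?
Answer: $-112798$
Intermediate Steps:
$R{\left(v,U \right)} = \left(4 + U\right)^{2}$ ($R{\left(v,U \right)} = \left(U + 4\right)^{2} = \left(4 + U\right)^{2}$)
$F{\left(j \right)} = - 16 j \left(60 + j\right)$ ($F{\left(j \right)} = - 8 \left(j + 60\right) \left(j + j\right) = - 8 \left(60 + j\right) 2 j = - 8 \cdot 2 j \left(60 + j\right) = - 16 j \left(60 + j\right)$)
$W = -156571$ ($W = \left(- 16 \left(4 + 4\right)^{2} \left(60 + \left(4 + 4\right)^{2}\right) - 14225\right) - 15370 = \left(- 16 \cdot 8^{2} \left(60 + 8^{2}\right) - 14225\right) - 15370 = \left(\left(-16\right) 64 \left(60 + 64\right) - 14225\right) - 15370 = \left(\left(-16\right) 64 \cdot 124 - 14225\right) - 15370 = \left(-126976 - 14225\right) - 15370 = -141201 - 15370 = -156571$)
$W - -43773 = -156571 - -43773 = -156571 + 43773 = -112798$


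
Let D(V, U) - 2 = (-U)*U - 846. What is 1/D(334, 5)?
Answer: -1/869 ≈ -0.0011507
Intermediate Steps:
D(V, U) = -844 - U² (D(V, U) = 2 + ((-U)*U - 846) = 2 + (-U² - 846) = 2 + (-846 - U²) = -844 - U²)
1/D(334, 5) = 1/(-844 - 1*5²) = 1/(-844 - 1*25) = 1/(-844 - 25) = 1/(-869) = -1/869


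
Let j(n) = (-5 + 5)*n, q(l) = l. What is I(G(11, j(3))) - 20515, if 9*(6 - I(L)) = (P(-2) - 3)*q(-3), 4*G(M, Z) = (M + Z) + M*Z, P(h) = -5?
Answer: -61535/3 ≈ -20512.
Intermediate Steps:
j(n) = 0 (j(n) = 0*n = 0)
G(M, Z) = M/4 + Z/4 + M*Z/4 (G(M, Z) = ((M + Z) + M*Z)/4 = (M + Z + M*Z)/4 = M/4 + Z/4 + M*Z/4)
I(L) = 10/3 (I(L) = 6 - (-5 - 3)*(-3)/9 = 6 - (-8)*(-3)/9 = 6 - ⅑*24 = 6 - 8/3 = 10/3)
I(G(11, j(3))) - 20515 = 10/3 - 20515 = -61535/3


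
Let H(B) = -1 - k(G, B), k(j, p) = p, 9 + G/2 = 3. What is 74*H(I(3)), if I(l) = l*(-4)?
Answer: 814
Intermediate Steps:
G = -12 (G = -18 + 2*3 = -18 + 6 = -12)
I(l) = -4*l
H(B) = -1 - B
74*H(I(3)) = 74*(-1 - (-4)*3) = 74*(-1 - 1*(-12)) = 74*(-1 + 12) = 74*11 = 814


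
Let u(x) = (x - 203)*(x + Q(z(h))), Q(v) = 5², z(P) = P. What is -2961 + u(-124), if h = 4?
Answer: 29412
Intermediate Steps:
Q(v) = 25
u(x) = (-203 + x)*(25 + x) (u(x) = (x - 203)*(x + 25) = (-203 + x)*(25 + x))
-2961 + u(-124) = -2961 + (-5075 + (-124)² - 178*(-124)) = -2961 + (-5075 + 15376 + 22072) = -2961 + 32373 = 29412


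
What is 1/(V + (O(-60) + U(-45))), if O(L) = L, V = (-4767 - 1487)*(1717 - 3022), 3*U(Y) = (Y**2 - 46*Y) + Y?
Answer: 1/8162760 ≈ 1.2251e-7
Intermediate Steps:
U(Y) = -15*Y + Y**2/3 (U(Y) = ((Y**2 - 46*Y) + Y)/3 = (Y**2 - 45*Y)/3 = -15*Y + Y**2/3)
V = 8161470 (V = -6254*(-1305) = 8161470)
1/(V + (O(-60) + U(-45))) = 1/(8161470 + (-60 + (1/3)*(-45)*(-45 - 45))) = 1/(8161470 + (-60 + (1/3)*(-45)*(-90))) = 1/(8161470 + (-60 + 1350)) = 1/(8161470 + 1290) = 1/8162760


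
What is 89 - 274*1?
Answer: -185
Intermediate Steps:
89 - 274*1 = 89 - 274 = -185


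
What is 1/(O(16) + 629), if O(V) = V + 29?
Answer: 1/674 ≈ 0.0014837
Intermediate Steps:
O(V) = 29 + V
1/(O(16) + 629) = 1/((29 + 16) + 629) = 1/(45 + 629) = 1/674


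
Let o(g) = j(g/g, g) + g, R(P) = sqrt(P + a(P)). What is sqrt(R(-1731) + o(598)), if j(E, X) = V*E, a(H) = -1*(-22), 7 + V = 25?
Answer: sqrt(616 + I*sqrt(1709)) ≈ 24.833 + 0.83235*I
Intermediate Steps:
V = 18 (V = -7 + 25 = 18)
a(H) = 22
R(P) = sqrt(22 + P) (R(P) = sqrt(P + 22) = sqrt(22 + P))
j(E, X) = 18*E
o(g) = 18 + g (o(g) = 18*(g/g) + g = 18*1 + g = 18 + g)
sqrt(R(-1731) + o(598)) = sqrt(sqrt(22 - 1731) + (18 + 598)) = sqrt(sqrt(-1709) + 616) = sqrt(I*sqrt(1709) + 616) = sqrt(616 + I*sqrt(1709))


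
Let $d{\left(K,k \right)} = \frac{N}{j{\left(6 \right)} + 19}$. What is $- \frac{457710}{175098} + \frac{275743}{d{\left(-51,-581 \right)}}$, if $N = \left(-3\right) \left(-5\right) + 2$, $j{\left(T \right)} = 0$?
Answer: $\frac{13899259506}{45101} \approx 3.0818 \cdot 10^{5}$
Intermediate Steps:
$N = 17$ ($N = 15 + 2 = 17$)
$d{\left(K,k \right)} = \frac{17}{19}$ ($d{\left(K,k \right)} = \frac{1}{0 + 19} \cdot 17 = \frac{1}{19} \cdot 17 = \frac{17}{19}$)
$- \frac{457710}{175098} + \frac{275743}{d{\left(-51,-581 \right)}} = - \frac{457710}{175098} + \frac{275743}{\frac{17}{19}} = \left(-457710\right) \frac{1}{175098} + 275743 \cdot \frac{19}{17} = - \frac{6935}{2653} + \frac{5239117}{17} = \frac{13899259506}{45101}$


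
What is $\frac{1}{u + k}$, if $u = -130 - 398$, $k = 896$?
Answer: $\frac{1}{368} \approx 0.0027174$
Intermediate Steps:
$u = -528$ ($u = -130 - 398 = -528$)
$\frac{1}{u + k} = \frac{1}{-528 + 896} = \frac{1}{368}$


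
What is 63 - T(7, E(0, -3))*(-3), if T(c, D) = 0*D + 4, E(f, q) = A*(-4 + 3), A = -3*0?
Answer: 75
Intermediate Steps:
A = 0
E(f, q) = 0 (E(f, q) = 0*(-4 + 3) = 0*(-1) = 0)
T(c, D) = 4 (T(c, D) = 0 + 4 = 4)
63 - T(7, E(0, -3))*(-3) = 63 - 4*(-3) = 63 - 1*(-12) = 63 + 12 = 75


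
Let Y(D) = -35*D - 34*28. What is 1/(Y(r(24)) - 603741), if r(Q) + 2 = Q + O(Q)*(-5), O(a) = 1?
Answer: -1/605288 ≈ -1.6521e-6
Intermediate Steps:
r(Q) = -7 + Q (r(Q) = -2 + (Q + 1*(-5)) = -2 + (Q - 5) = -2 + (-5 + Q) = -7 + Q)
Y(D) = -952 - 35*D (Y(D) = -35*D - 952 = -952 - 35*D)
1/(Y(r(24)) - 603741) = 1/((-952 - 35*(-7 + 24)) - 603741) = 1/((-952 - 35*17) - 603741) = 1/((-952 - 595) - 603741) = 1/(-1547 - 603741) = 1/(-605288) = -1/605288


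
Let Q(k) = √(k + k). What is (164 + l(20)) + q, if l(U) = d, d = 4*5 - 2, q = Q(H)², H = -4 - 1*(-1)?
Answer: 176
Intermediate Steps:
H = -3 (H = -4 + 1 = -3)
Q(k) = √2*√k (Q(k) = √(2*k) = √2*√k)
q = -6 (q = (√2*√(-3))² = (√2*(I*√3))² = (I*√6)² = -6)
d = 18 (d = 20 - 2 = 18)
l(U) = 18
(164 + l(20)) + q = (164 + 18) - 6 = 182 - 6 = 176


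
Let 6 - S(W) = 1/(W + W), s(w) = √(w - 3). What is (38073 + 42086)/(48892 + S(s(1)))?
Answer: 31356918256/19128115233 - 160318*I*√2/19128115233 ≈ 1.6393 - 1.1853e-5*I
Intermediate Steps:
s(w) = √(-3 + w)
S(W) = 6 - 1/(2*W) (S(W) = 6 - 1/(W + W) = 6 - 1/(2*W))
(38073 + 42086)/(48892 + S(s(1))) = (38073 + 42086)/(48892 + (6 - 1/(2*√(-3 + 1)))) = 80159/(48892 + (6 - (-I*√2/2)/2)) = 80159/(48892 + (6 - (-1)*I*√2/4)) = 80159/(48892 + (6 + I*√2/4)) = 80159/(48898 + I*√2/4)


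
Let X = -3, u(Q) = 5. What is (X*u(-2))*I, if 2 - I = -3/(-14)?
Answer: -375/14 ≈ -26.786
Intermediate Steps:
I = 25/14 (I = 2 - (-3)/(-14) = 2 - (-3)*(-1)/14 = 2 - 1*3/14 = 2 - 3/14 = 25/14 ≈ 1.7857)
(X*u(-2))*I = -3*5*(25/14) = -15*25/14 = -375/14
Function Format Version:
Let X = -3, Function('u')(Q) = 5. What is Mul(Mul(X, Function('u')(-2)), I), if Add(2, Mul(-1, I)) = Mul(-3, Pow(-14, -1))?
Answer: Rational(-375, 14) ≈ -26.786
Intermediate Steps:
I = Rational(25, 14) (I = Add(2, Mul(-1, Mul(-3, Pow(-14, -1)))) = Add(2, Mul(-1, Mul(-3, Rational(-1, 14)))) = Add(2, Mul(-1, Rational(3, 14))) = Add(2, Rational(-3, 14)) = Rational(25, 14) ≈ 1.7857)
Mul(Mul(X, Function('u')(-2)), I) = Mul(Mul(-3, 5), Rational(25, 14)) = Mul(-15, Rational(25, 14)) = Rational(-375, 14)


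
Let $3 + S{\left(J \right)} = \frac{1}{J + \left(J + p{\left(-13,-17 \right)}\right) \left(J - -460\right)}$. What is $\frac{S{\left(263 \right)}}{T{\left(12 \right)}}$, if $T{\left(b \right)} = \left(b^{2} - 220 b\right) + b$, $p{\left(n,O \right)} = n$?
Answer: $\frac{271519}{224818146} \approx 0.0012077$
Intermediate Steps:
$S{\left(J \right)} = -3 + \frac{1}{J + \left(-13 + J\right) \left(460 + J\right)}$ ($S{\left(J \right)} = -3 + \frac{1}{J + \left(J - 13\right) \left(J - -460\right)} = -3 + \frac{1}{J + \left(-13 + J\right) \left(J + 460\right)} = -3 + \frac{1}{J + \left(-13 + J\right) \left(460 + J\right)}$)
$T{\left(b \right)} = b^{2} - 219 b$
$\frac{S{\left(263 \right)}}{T{\left(12 \right)}} = \frac{\frac{1}{-5980 + 263^{2} + 448 \cdot 263} \left(17941 - 353472 - 3 \cdot 263^{2}\right)}{12 \left(-219 + 12\right)} = \frac{\frac{1}{-5980 + 69169 + 117824} \left(17941 - 353472 - 207507\right)}{12 \left(-207\right)} = \frac{\frac{1}{181013} \left(17941 - 353472 - 207507\right)}{-2484} = \frac{1}{181013} \left(-543038\right) \left(- \frac{1}{2484}\right) = \left(- \frac{543038}{181013}\right) \left(- \frac{1}{2484}\right) = \frac{271519}{224818146}$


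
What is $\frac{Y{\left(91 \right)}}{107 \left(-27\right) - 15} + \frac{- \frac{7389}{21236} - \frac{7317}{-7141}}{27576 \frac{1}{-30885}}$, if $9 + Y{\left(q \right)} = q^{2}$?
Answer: $- \frac{55297638293351}{15333258258912} \approx -3.6064$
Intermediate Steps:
$Y{\left(q \right)} = -9 + q^{2}$
$\frac{Y{\left(91 \right)}}{107 \left(-27\right) - 15} + \frac{- \frac{7389}{21236} - \frac{7317}{-7141}}{27576 \frac{1}{-30885}} = \frac{-9 + 91^{2}}{107 \left(-27\right) - 15} + \frac{- \frac{7389}{21236} - \frac{7317}{-7141}}{27576 \frac{1}{-30885}} = \frac{-9 + 8281}{-2889 - 15} + \frac{\left(-7389\right) \frac{1}{21236} - - \frac{7317}{7141}}{27576 \left(- \frac{1}{30885}\right)} = \frac{8272}{-2904} + \frac{- \frac{7389}{21236} + \frac{7317}{7141}}{- \frac{9192}{10295}} = 8272 \left(- \frac{1}{2904}\right) + \frac{102618963}{151646276} \left(- \frac{10295}{9192}\right) = - \frac{94}{33} - \frac{352154074695}{464644189664} = - \frac{55297638293351}{15333258258912}$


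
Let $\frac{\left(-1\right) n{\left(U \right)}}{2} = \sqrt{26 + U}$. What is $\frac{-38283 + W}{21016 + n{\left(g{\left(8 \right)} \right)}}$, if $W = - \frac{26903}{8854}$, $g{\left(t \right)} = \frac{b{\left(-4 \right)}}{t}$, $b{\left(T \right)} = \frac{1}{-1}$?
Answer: $- \frac{1424820007672}{782113047647} - \frac{203390751 \sqrt{46}}{1564226095294} \approx -1.8226$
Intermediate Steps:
$b{\left(T \right)} = -1$
$g{\left(t \right)} = - \frac{1}{t}$
$W = - \frac{26903}{8854}$ ($W = \left(-26903\right) \frac{1}{8854} = - \frac{26903}{8854} \approx -3.0385$)
$n{\left(U \right)} = - 2 \sqrt{26 + U}$
$\frac{-38283 + W}{21016 + n{\left(g{\left(8 \right)} \right)}} = \frac{-38283 - \frac{26903}{8854}}{21016 - 2 \sqrt{26 - \frac{1}{8}}} = - \frac{338984585}{8854 \left(21016 - 2 \sqrt{26 - \frac{1}{8}}\right)} = - \frac{338984585}{8854 \left(21016 - 2 \sqrt{\frac{207}{8}}\right)} = - \frac{338984585}{8854 \left(21016 - 2 \frac{3 \sqrt{46}}{4}\right)} = - \frac{338984585}{8854 \left(21016 - \frac{3 \sqrt{46}}{2}\right)}$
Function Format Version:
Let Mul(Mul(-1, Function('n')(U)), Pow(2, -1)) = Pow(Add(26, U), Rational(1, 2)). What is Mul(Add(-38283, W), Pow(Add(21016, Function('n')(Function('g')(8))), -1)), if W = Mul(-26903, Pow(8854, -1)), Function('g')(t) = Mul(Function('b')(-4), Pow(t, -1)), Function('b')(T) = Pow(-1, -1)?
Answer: Add(Rational(-1424820007672, 782113047647), Mul(Rational(-203390751, 1564226095294), Pow(46, Rational(1, 2)))) ≈ -1.8226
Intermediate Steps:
Function('b')(T) = -1
Function('g')(t) = Mul(-1, Pow(t, -1))
W = Rational(-26903, 8854) (W = Mul(-26903, Rational(1, 8854)) = Rational(-26903, 8854) ≈ -3.0385)
Function('n')(U) = Mul(-2, Pow(Add(26, U), Rational(1, 2)))
Mul(Add(-38283, W), Pow(Add(21016, Function('n')(Function('g')(8))), -1)) = Mul(Add(-38283, Rational(-26903, 8854)), Pow(Add(21016, Mul(-2, Pow(Add(26, Mul(-1, Pow(8, -1))), Rational(1, 2)))), -1)) = Mul(Rational(-338984585, 8854), Pow(Add(21016, Mul(-2, Pow(Add(26, Mul(-1, Rational(1, 8))), Rational(1, 2)))), -1)) = Mul(Rational(-338984585, 8854), Pow(Add(21016, Mul(-2, Pow(Add(26, Rational(-1, 8)), Rational(1, 2)))), -1)) = Mul(Rational(-338984585, 8854), Pow(Add(21016, Mul(-2, Pow(Rational(207, 8), Rational(1, 2)))), -1)) = Mul(Rational(-338984585, 8854), Pow(Add(21016, Mul(-2, Mul(Rational(3, 4), Pow(46, Rational(1, 2))))), -1)) = Mul(Rational(-338984585, 8854), Pow(Add(21016, Mul(Rational(-3, 2), Pow(46, Rational(1, 2)))), -1))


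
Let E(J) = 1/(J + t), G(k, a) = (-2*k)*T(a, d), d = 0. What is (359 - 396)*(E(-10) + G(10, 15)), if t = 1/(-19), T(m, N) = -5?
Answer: -705997/191 ≈ -3696.3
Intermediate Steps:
t = -1/19 ≈ -0.052632
G(k, a) = 10*k (G(k, a) = -2*k*(-5) = 10*k)
E(J) = 1/(-1/19 + J) (E(J) = 1/(J - 1/19) = 1/(-1/19 + J))
(359 - 396)*(E(-10) + G(10, 15)) = (359 - 396)*(19/(-1 + 19*(-10)) + 10*10) = -37*(19/(-1 - 190) + 100) = -37*(19/(-191) + 100) = -37*(19*(-1/191) + 100) = -37*(-19/191 + 100) = -37*19081/191 = -705997/191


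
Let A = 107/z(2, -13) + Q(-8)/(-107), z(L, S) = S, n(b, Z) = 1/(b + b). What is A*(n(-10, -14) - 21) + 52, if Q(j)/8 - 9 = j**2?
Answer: 9462901/27820 ≈ 340.15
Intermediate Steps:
n(b, Z) = 1/(2*b)
Q(j) = 72 + 8*j**2
A = -19041/1391 (A = 107/(-13) + (72 + 8*(-8)**2)/(-107) = 107*(-1/13) + (72 + 8*64)*(-1/107) = -107/13 + (72 + 512)*(-1/107) = -107/13 + 584*(-1/107) = -107/13 - 584/107 = -19041/1391 ≈ -13.689)
A*(n(-10, -14) - 21) + 52 = -19041*((1/2)/(-10) - 21)/1391 + 52 = -19041*((1/2)*(-1/10) - 21)/1391 + 52 = -19041*(-1/20 - 21)/1391 + 52 = -19041/1391*(-421/20) + 52 = 8016261/27820 + 52 = 9462901/27820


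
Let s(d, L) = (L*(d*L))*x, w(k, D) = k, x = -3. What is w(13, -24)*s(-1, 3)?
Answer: 351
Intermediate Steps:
s(d, L) = -3*d*L² (s(d, L) = (L*(d*L))*(-3) = (L*(L*d))*(-3) = (d*L²)*(-3) = -3*d*L²)
w(13, -24)*s(-1, 3) = 13*(-3*(-1)*3²) = 13*(-3*(-1)*9) = 13*27 = 351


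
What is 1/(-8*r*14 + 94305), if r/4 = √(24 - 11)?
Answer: 94305/8890823873 + 448*√13/8890823873 ≈ 1.0789e-5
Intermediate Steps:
r = 4*√13 (r = 4*√(24 - 11) = 4*√13 ≈ 14.422)
1/(-8*r*14 + 94305) = 1/(-32*√13*14 + 94305) = 1/(-448*√13 + 94305) = 1/(94305 - 448*√13)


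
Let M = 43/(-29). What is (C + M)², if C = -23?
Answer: 504100/841 ≈ 599.41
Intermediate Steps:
M = -43/29 (M = 43*(-1/29) = -43/29 ≈ -1.4828)
(C + M)² = (-23 - 43/29)² = (-710/29)² = 504100/841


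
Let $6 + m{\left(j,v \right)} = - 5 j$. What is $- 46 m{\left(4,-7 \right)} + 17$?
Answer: $1213$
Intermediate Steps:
$m{\left(j,v \right)} = -6 - 5 j$
$- 46 m{\left(4,-7 \right)} + 17 = - 46 \left(-6 - 20\right) + 17 = \left(-46\right) \left(-26\right) + 17 = 1196 + 17 = 1213$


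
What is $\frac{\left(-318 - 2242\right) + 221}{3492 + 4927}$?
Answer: $- \frac{2339}{8419} \approx -0.27782$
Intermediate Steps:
$\frac{\left(-318 - 2242\right) + 221}{3492 + 4927} = \frac{\left(-318 - 2242\right) + 221}{8419} = \left(-2560 + 221\right) \frac{1}{8419} = \left(-2339\right) \frac{1}{8419} = - \frac{2339}{8419}$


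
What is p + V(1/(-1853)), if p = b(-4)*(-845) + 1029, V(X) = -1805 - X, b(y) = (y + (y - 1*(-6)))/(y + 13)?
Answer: -9809773/16677 ≈ -588.22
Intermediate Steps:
b(y) = (6 + 2*y)/(13 + y) (b(y) = (y + (y + 6))/(13 + y) = (y + (6 + y))/(13 + y) = (6 + 2*y)/(13 + y))
p = 10951/9 (p = (2*(3 - 4)/(13 - 4))*(-845) + 1029 = (2*(-1)/9)*(-845) + 1029 = (2*(⅑)*(-1))*(-845) + 1029 = -2/9*(-845) + 1029 = 1690/9 + 1029 = 10951/9 ≈ 1216.8)
p + V(1/(-1853)) = 10951/9 + (-1805 - 1/(-1853)) = 10951/9 + (-1805 - 1*(-1/1853)) = 10951/9 + (-1805 + 1/1853) = 10951/9 - 3344664/1853 = -9809773/16677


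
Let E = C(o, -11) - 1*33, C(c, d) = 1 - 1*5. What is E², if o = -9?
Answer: 1369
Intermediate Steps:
C(c, d) = -4 (C(c, d) = 1 - 5 = -4)
E = -37 (E = -4 - 1*33 = -4 - 33 = -37)
E² = (-37)² = 1369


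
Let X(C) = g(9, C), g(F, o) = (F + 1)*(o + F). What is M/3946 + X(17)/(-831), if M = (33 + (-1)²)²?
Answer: -32662/1639563 ≈ -0.019921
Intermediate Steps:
M = 1156 (M = (33 + 1)² = 34² = 1156)
g(F, o) = (1 + F)*(F + o)
X(C) = 90 + 10*C (X(C) = 9 + C + 9² + 9*C = 9 + C + 81 + 9*C = 90 + 10*C)
M/3946 + X(17)/(-831) = 1156/3946 + (90 + 10*17)/(-831) = 1156*(1/3946) + (90 + 170)*(-1/831) = 578/1973 + 260*(-1/831) = 578/1973 - 260/831 = -32662/1639563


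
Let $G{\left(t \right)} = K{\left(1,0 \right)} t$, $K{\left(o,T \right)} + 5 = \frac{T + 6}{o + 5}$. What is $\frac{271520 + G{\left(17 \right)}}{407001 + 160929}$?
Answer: $\frac{45242}{94655} \approx 0.47797$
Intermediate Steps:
$K{\left(o,T \right)} = -5 + \frac{6 + T}{5 + o}$ ($K{\left(o,T \right)} = -5 + \frac{T + 6}{o + 5} = -5 + \frac{6 + T}{5 + o}$)
$G{\left(t \right)} = - 4 t$ ($G{\left(t \right)} = \frac{-19 + 0 - 5}{5 + 1} t = \frac{-19 + 0 - 5}{6} t = \frac{1}{6} \left(-24\right) t = - 4 t$)
$\frac{271520 + G{\left(17 \right)}}{407001 + 160929} = \frac{271520 - 68}{407001 + 160929} = \frac{271520 - 68}{567930} = 271452 \cdot \frac{1}{567930} = \frac{45242}{94655}$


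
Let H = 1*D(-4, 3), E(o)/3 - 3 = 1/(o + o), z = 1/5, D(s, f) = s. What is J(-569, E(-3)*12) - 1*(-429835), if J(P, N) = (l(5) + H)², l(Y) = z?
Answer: 10746236/25 ≈ 4.2985e+5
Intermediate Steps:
z = ⅕ ≈ 0.20000
E(o) = 9 + 3/(2*o) (E(o) = 9 + 3/(o + o) = 9 + 3/((2*o)) = 9 + 3*(1/(2*o)) = 9 + 3/(2*o))
l(Y) = ⅕
H = -4 (H = 1*(-4) = -4)
J(P, N) = 361/25 (J(P, N) = (⅕ - 4)² = (-19/5)² = 361/25)
J(-569, E(-3)*12) - 1*(-429835) = 361/25 - 1*(-429835) = 361/25 + 429835 = 10746236/25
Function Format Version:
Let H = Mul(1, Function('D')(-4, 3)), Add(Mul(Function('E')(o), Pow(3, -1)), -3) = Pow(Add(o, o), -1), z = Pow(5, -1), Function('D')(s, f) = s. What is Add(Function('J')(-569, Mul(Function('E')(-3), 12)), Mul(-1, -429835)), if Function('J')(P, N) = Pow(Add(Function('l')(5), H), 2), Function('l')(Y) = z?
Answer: Rational(10746236, 25) ≈ 4.2985e+5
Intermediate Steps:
z = Rational(1, 5) ≈ 0.20000
Function('E')(o) = Add(9, Mul(Rational(3, 2), Pow(o, -1))) (Function('E')(o) = Add(9, Mul(3, Pow(Add(o, o), -1))) = Add(9, Mul(3, Pow(Mul(2, o), -1))) = Add(9, Mul(3, Mul(Rational(1, 2), Pow(o, -1)))) = Add(9, Mul(Rational(3, 2), Pow(o, -1))))
Function('l')(Y) = Rational(1, 5)
H = -4 (H = Mul(1, -4) = -4)
Function('J')(P, N) = Rational(361, 25) (Function('J')(P, N) = Pow(Add(Rational(1, 5), -4), 2) = Pow(Rational(-19, 5), 2) = Rational(361, 25))
Add(Function('J')(-569, Mul(Function('E')(-3), 12)), Mul(-1, -429835)) = Add(Rational(361, 25), Mul(-1, -429835)) = Add(Rational(361, 25), 429835) = Rational(10746236, 25)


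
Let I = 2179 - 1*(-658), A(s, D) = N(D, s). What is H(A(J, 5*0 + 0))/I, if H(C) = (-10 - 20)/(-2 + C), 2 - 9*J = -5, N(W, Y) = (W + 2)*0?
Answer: 15/2837 ≈ 0.0052873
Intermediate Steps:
N(W, Y) = 0 (N(W, Y) = (2 + W)*0 = 0)
J = 7/9 (J = 2/9 - ⅑*(-5) = 2/9 + 5/9 = 7/9 ≈ 0.77778)
A(s, D) = 0
H(C) = -30/(-2 + C)
I = 2837 (I = 2179 + 658 = 2837)
H(A(J, 5*0 + 0))/I = -30/(-2 + 0)/2837 = -30/(-2)*(1/2837) = -30*(-½)*(1/2837) = 15*(1/2837) = 15/2837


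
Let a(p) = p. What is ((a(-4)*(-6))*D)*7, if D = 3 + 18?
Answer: 3528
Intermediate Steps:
D = 21
((a(-4)*(-6))*D)*7 = (-4*(-6)*21)*7 = (24*21)*7 = 504*7 = 3528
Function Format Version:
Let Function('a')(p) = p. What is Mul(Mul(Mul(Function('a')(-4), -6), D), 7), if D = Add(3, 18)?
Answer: 3528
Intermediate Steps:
D = 21
Mul(Mul(Mul(Function('a')(-4), -6), D), 7) = Mul(Mul(Mul(-4, -6), 21), 7) = Mul(Mul(24, 21), 7) = Mul(504, 7) = 3528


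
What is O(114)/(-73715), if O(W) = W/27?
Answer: -38/663435 ≈ -5.7278e-5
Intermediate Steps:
O(W) = W/27
O(114)/(-73715) = ((1/27)*114)/(-73715) = (38/9)*(-1/73715) = -38/663435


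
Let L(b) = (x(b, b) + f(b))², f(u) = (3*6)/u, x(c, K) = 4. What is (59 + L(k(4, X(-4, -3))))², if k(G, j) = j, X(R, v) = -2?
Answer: 7056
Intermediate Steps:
f(u) = 18/u
L(b) = (4 + 18/b)²
(59 + L(k(4, X(-4, -3))))² = (59 + (4 + 18/(-2))²)² = (59 + (4 + 18*(-½))²)² = (59 + (4 - 9)²)² = (59 + (-5)²)² = (59 + 25)² = 84² = 7056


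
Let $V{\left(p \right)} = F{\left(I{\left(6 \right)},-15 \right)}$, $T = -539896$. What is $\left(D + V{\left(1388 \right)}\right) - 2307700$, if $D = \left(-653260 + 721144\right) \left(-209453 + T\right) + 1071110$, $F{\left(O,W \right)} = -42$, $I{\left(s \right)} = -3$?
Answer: $-50870044148$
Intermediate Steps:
$V{\left(p \right)} = -42$
$D = -50867736406$ ($D = \left(-653260 + 721144\right) \left(-209453 - 539896\right) + 1071110 = 67884 \left(-749349\right) + 1071110 = -50868807516 + 1071110 = -50867736406$)
$\left(D + V{\left(1388 \right)}\right) - 2307700 = \left(-50867736406 - 42\right) - 2307700 = -50867736448 - 2307700 = -50870044148$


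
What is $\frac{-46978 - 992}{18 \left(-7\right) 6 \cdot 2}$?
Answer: $\frac{2665}{84} \approx 31.726$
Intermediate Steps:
$\frac{-46978 - 992}{18 \left(-7\right) 6 \cdot 2} = - \frac{47970}{18 \left(\left(-42\right) 2\right)} = - \frac{47970}{18 \left(-84\right)} = - \frac{47970}{-1512} = \left(-47970\right) \left(- \frac{1}{1512}\right) = \frac{2665}{84}$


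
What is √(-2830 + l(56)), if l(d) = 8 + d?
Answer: I*√2766 ≈ 52.593*I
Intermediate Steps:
√(-2830 + l(56)) = √(-2830 + (8 + 56)) = √(-2830 + 64) = √(-2766) = I*√2766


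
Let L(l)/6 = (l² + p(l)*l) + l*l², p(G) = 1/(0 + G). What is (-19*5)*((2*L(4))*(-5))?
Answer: 461700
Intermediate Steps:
p(G) = 1/G
L(l) = 6 + 6*l² + 6*l³ (L(l) = 6*((l² + l/l) + l*l²) = 6*((l² + 1) + l³) = 6*((1 + l²) + l³) = 6*(1 + l² + l³) = 6 + 6*l² + 6*l³)
(-19*5)*((2*L(4))*(-5)) = (-19*5)*((2*(6 + 6*4²*(1 + 4)))*(-5)) = -95*2*(6 + 6*16*5)*(-5) = -95*2*(6 + 480)*(-5) = -95*2*486*(-5) = -92340*(-5) = -95*(-4860) = 461700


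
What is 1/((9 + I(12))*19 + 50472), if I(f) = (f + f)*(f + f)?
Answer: 1/61587 ≈ 1.6237e-5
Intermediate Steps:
I(f) = 4*f**2 (I(f) = (2*f)*(2*f) = 4*f**2)
1/((9 + I(12))*19 + 50472) = 1/((9 + 4*12**2)*19 + 50472) = 1/((9 + 4*144)*19 + 50472) = 1/((9 + 576)*19 + 50472) = 1/(585*19 + 50472) = 1/(11115 + 50472) = 1/61587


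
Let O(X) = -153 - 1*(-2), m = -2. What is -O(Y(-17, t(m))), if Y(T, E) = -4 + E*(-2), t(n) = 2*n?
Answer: 151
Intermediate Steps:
Y(T, E) = -4 - 2*E
O(X) = -151 (O(X) = -153 + 2 = -151)
-O(Y(-17, t(m))) = -1*(-151) = 151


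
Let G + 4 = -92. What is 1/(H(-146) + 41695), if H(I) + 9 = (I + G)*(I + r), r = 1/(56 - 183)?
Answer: 127/9781528 ≈ 1.2984e-5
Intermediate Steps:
G = -96 (G = -4 - 92 = -96)
r = -1/127 (r = 1/(-127) = -1/127 ≈ -0.0078740)
H(I) = -9 + (-96 + I)*(-1/127 + I) (H(I) = -9 + (I - 96)*(I - 1/127) = -9 + (-96 + I)*(-1/127 + I))
1/(H(-146) + 41695) = 1/((-1047/127 + (-146)² - 12193/127*(-146)) + 41695) = 1/((-1047/127 + 21316 + 1780178/127) + 41695) = 1/(4486263/127 + 41695) = 1/(9781528/127) = 127/9781528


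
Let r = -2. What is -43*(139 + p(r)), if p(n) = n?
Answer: -5891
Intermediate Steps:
-43*(139 + p(r)) = -43*(139 - 2) = -43*137 = -5891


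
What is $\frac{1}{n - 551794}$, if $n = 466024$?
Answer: $- \frac{1}{85770} \approx -1.1659 \cdot 10^{-5}$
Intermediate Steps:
$\frac{1}{n - 551794} = \frac{1}{466024 - 551794} = \frac{1}{-85770} = - \frac{1}{85770}$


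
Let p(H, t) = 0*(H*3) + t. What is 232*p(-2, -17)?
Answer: -3944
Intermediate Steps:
p(H, t) = t (p(H, t) = 0*(3*H) + t = 0 + t = t)
232*p(-2, -17) = 232*(-17) = -3944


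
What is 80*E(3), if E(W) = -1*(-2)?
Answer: 160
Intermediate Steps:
E(W) = 2
80*E(3) = 80*2 = 160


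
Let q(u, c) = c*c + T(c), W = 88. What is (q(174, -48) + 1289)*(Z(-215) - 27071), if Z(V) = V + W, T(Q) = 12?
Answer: -98048790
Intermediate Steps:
q(u, c) = 12 + c² (q(u, c) = c*c + 12 = c² + 12 = 12 + c²)
Z(V) = 88 + V (Z(V) = V + 88 = 88 + V)
(q(174, -48) + 1289)*(Z(-215) - 27071) = ((12 + (-48)²) + 1289)*((88 - 215) - 27071) = ((12 + 2304) + 1289)*(-127 - 27071) = (2316 + 1289)*(-27198) = 3605*(-27198) = -98048790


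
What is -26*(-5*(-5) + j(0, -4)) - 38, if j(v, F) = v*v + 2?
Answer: -740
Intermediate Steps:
j(v, F) = 2 + v**2 (j(v, F) = v**2 + 2 = 2 + v**2)
-26*(-5*(-5) + j(0, -4)) - 38 = -26*(-5*(-5) + (2 + 0**2)) - 38 = -26*(25 + (2 + 0)) - 38 = -26*(25 + 2) - 38 = -26*27 - 38 = -702 - 38 = -740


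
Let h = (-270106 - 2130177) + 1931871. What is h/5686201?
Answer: -468412/5686201 ≈ -0.082377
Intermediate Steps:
h = -468412 (h = -2400283 + 1931871 = -468412)
h/5686201 = -468412/5686201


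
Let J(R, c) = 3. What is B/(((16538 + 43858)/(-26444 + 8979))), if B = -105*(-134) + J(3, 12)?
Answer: -11704045/2876 ≈ -4069.6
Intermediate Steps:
B = 14073 (B = -105*(-134) + 3 = 14070 + 3 = 14073)
B/(((16538 + 43858)/(-26444 + 8979))) = 14073/(((16538 + 43858)/(-26444 + 8979))) = 14073/((60396/(-17465))) = 14073/((60396*(-1/17465))) = 14073/(-8628/2495) = 14073*(-2495/8628) = -11704045/2876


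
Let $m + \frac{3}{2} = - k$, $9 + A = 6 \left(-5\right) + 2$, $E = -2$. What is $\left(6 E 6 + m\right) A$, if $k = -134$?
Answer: $- \frac{4477}{2} \approx -2238.5$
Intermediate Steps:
$A = -37$ ($A = -9 + \left(6 \left(-5\right) + 2\right) = -9 + \left(-30 + 2\right) = -9 - 28 = -37$)
$m = \frac{265}{2}$ ($m = - \frac{3}{2} - -134 = - \frac{3}{2} + 134 = \frac{265}{2} \approx 132.5$)
$\left(6 E 6 + m\right) A = \left(6 \left(-2\right) 6 + \frac{265}{2}\right) \left(-37\right) = \left(\left(-12\right) 6 + \frac{265}{2}\right) \left(-37\right) = \left(-72 + \frac{265}{2}\right) \left(-37\right) = \frac{121}{2} \left(-37\right) = - \frac{4477}{2}$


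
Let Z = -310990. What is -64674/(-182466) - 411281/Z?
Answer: 5286542567/3152505630 ≈ 1.6769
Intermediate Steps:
-64674/(-182466) - 411281/Z = -64674/(-182466) - 411281/(-310990) = -64674*(-1/182466) - 411281*(-1/310990) = 3593/10137 + 411281/310990 = 5286542567/3152505630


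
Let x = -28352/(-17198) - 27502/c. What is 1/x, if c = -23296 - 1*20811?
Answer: 379276093/861750530 ≈ 0.44012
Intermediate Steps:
c = -44107 (c = -23296 - 20811 = -44107)
x = 861750530/379276093 (x = -28352/(-17198) - 27502/(-44107) = -28352*(-1/17198) - 27502*(-1/44107) = 14176/8599 + 27502/44107 = 861750530/379276093 ≈ 2.2721)
1/x = 1/(861750530/379276093) = 379276093/861750530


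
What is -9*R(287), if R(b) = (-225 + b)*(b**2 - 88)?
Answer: -45912798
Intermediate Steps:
R(b) = (-225 + b)*(-88 + b**2)
-9*R(287) = -9*(19800 + 287**3 - 225*287**2 - 88*287) = -9*(19800 + 23639903 - 225*82369 - 25256) = -9*(19800 + 23639903 - 18533025 - 25256) = -9*5101422 = -45912798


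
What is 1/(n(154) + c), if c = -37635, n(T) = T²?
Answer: -1/13919 ≈ -7.1844e-5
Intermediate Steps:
1/(n(154) + c) = 1/(154² - 37635) = 1/(23716 - 37635) = 1/(-13919) = -1/13919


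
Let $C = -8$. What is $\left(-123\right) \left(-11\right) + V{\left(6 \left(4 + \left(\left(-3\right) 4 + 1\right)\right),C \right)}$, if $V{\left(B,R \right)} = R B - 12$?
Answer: $1677$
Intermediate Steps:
$V{\left(B,R \right)} = -12 + B R$ ($V{\left(B,R \right)} = B R - 12 = -12 + B R$)
$\left(-123\right) \left(-11\right) + V{\left(6 \left(4 + \left(\left(-3\right) 4 + 1\right)\right),C \right)} = \left(-123\right) \left(-11\right) - \left(12 - 6 \left(4 + \left(\left(-3\right) 4 + 1\right)\right) \left(-8\right)\right) = 1353 - \left(12 - 6 \left(4 + \left(-12 + 1\right)\right) \left(-8\right)\right) = 1353 - \left(12 - 6 \left(4 - 11\right) \left(-8\right)\right) = 1353 - \left(12 - 6 \left(-7\right) \left(-8\right)\right) = 1353 - -324 = 1353 + \left(-12 + 336\right) = 1353 + 324 = 1677$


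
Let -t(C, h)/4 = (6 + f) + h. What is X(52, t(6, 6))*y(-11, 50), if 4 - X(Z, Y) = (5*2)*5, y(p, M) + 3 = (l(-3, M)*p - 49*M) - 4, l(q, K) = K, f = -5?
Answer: 138322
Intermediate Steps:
y(p, M) = -7 - 49*M + M*p (y(p, M) = -3 + ((M*p - 49*M) - 4) = -3 + ((-49*M + M*p) - 4) = -3 + (-4 - 49*M + M*p) = -7 - 49*M + M*p)
t(C, h) = -4 - 4*h (t(C, h) = -4*((6 - 5) + h) = -4*(1 + h) = -4 - 4*h)
X(Z, Y) = -46 (X(Z, Y) = 4 - 5*2*5 = 4 - 10*5 = 4 - 1*50 = 4 - 50 = -46)
X(52, t(6, 6))*y(-11, 50) = -46*(-7 - 49*50 + 50*(-11)) = -46*(-7 - 2450 - 550) = -46*(-3007) = 138322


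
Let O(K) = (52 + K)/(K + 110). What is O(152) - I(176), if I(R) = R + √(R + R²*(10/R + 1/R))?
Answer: -22954/131 - 8*√33 ≈ -221.18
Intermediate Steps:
O(K) = (52 + K)/(110 + K)
I(R) = R + 2*√3*√R (I(R) = R + √(R + R²*(10/R + 1/R)) = R + √(R + R²*(11/R)) = R + √(R + 11*R) = R + √(12*R) = R + 2*√3*√R)
O(152) - I(176) = (52 + 152)/(110 + 152) - (176 + 2*√3*√176) = 204/262 - (176 + 2*√3*(4*√11)) = (1/262)*204 - (176 + 8*√33) = 102/131 + (-176 - 8*√33) = -22954/131 - 8*√33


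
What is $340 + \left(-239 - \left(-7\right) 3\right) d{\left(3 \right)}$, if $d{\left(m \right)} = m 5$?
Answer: $-2930$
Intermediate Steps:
$d{\left(m \right)} = 5 m$
$340 + \left(-239 - \left(-7\right) 3\right) d{\left(3 \right)} = 340 + \left(-239 - \left(-7\right) 3\right) 5 \cdot 3 = 340 + \left(-239 - -21\right) 15 = 340 + \left(-239 + 21\right) 15 = 340 - 3270 = -2930$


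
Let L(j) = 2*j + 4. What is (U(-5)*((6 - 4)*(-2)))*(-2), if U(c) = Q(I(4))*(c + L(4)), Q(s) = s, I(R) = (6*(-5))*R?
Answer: -6720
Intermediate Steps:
I(R) = -30*R
L(j) = 4 + 2*j
U(c) = -1440 - 120*c (U(c) = (-30*4)*(c + (4 + 2*4)) = -120*(c + (4 + 8)) = -120*(c + 12) = -120*(12 + c) = -1440 - 120*c)
(U(-5)*((6 - 4)*(-2)))*(-2) = ((-1440 - 120*(-5))*((6 - 4)*(-2)))*(-2) = ((-1440 + 600)*(2*(-2)))*(-2) = -840*(-4)*(-2) = 3360*(-2) = -6720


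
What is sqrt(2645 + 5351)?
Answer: 2*sqrt(1999) ≈ 89.420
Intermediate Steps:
sqrt(2645 + 5351) = sqrt(7996) = 2*sqrt(1999)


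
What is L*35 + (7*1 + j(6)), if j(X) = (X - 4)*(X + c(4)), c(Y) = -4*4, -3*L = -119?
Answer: 4126/3 ≈ 1375.3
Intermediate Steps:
L = 119/3 (L = -⅓*(-119) = 119/3 ≈ 39.667)
c(Y) = -16
j(X) = (-16 + X)*(-4 + X) (j(X) = (X - 4)*(X - 16) = (-4 + X)*(-16 + X) = (-16 + X)*(-4 + X))
L*35 + (7*1 + j(6)) = (119/3)*35 + (7*1 + (64 + 6² - 20*6)) = 4165/3 + (7 + (64 + 36 - 120)) = 4165/3 + (7 - 20) = 4165/3 - 13 = 4126/3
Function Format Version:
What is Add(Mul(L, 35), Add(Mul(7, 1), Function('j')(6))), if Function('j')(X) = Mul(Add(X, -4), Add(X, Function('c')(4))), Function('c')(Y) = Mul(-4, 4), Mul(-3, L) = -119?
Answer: Rational(4126, 3) ≈ 1375.3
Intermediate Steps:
L = Rational(119, 3) (L = Mul(Rational(-1, 3), -119) = Rational(119, 3) ≈ 39.667)
Function('c')(Y) = -16
Function('j')(X) = Mul(Add(-16, X), Add(-4, X)) (Function('j')(X) = Mul(Add(X, -4), Add(X, -16)) = Mul(Add(-4, X), Add(-16, X)) = Mul(Add(-16, X), Add(-4, X)))
Add(Mul(L, 35), Add(Mul(7, 1), Function('j')(6))) = Add(Mul(Rational(119, 3), 35), Add(Mul(7, 1), Add(64, Pow(6, 2), Mul(-20, 6)))) = Add(Rational(4165, 3), Add(7, Add(64, 36, -120))) = Add(Rational(4165, 3), Add(7, -20)) = Add(Rational(4165, 3), -13) = Rational(4126, 3)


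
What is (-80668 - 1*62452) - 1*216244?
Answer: -359364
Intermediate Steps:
(-80668 - 1*62452) - 1*216244 = (-80668 - 62452) - 216244 = -143120 - 216244 = -359364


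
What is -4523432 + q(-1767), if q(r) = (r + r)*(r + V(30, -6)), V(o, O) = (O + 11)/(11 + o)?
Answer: 70549316/41 ≈ 1.7207e+6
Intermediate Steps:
V(o, O) = (11 + O)/(11 + o)
q(r) = 2*r*(5/41 + r) (q(r) = (r + r)*(r + (11 - 6)/(11 + 30)) = (2*r)*(r + 5/41) = (2*r)*(5/41 + r) = 2*r*(5/41 + r))
-4523432 + q(-1767) = -4523432 + (2/41)*(-1767)*(5 + 41*(-1767)) = -4523432 + (2/41)*(-1767)*(5 - 72447) = -4523432 + (2/41)*(-1767)*(-72442) = -4523432 + 256010028/41 = 70549316/41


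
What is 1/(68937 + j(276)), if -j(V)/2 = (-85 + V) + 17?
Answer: 1/68521 ≈ 1.4594e-5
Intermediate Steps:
j(V) = 136 - 2*V (j(V) = -2*((-85 + V) + 17) = -2*(-68 + V) = 136 - 2*V)
1/(68937 + j(276)) = 1/(68937 + (136 - 2*276)) = 1/(68937 + (136 - 552)) = 1/(68937 - 416) = 1/68521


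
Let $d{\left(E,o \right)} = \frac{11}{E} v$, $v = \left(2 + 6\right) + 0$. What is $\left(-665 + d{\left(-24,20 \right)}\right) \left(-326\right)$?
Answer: $\frac{653956}{3} \approx 2.1799 \cdot 10^{5}$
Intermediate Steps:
$v = 8$ ($v = 8 + 0 = 8$)
$d{\left(E,o \right)} = \frac{88}{E}$ ($d{\left(E,o \right)} = \frac{11}{E} 8 = \frac{88}{E}$)
$\left(-665 + d{\left(-24,20 \right)}\right) \left(-326\right) = \left(-665 + \frac{88}{-24}\right) \left(-326\right) = \left(-665 + 88 \left(- \frac{1}{24}\right)\right) \left(-326\right) = \left(-665 - \frac{11}{3}\right) \left(-326\right) = \left(- \frac{2006}{3}\right) \left(-326\right) = \frac{653956}{3}$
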